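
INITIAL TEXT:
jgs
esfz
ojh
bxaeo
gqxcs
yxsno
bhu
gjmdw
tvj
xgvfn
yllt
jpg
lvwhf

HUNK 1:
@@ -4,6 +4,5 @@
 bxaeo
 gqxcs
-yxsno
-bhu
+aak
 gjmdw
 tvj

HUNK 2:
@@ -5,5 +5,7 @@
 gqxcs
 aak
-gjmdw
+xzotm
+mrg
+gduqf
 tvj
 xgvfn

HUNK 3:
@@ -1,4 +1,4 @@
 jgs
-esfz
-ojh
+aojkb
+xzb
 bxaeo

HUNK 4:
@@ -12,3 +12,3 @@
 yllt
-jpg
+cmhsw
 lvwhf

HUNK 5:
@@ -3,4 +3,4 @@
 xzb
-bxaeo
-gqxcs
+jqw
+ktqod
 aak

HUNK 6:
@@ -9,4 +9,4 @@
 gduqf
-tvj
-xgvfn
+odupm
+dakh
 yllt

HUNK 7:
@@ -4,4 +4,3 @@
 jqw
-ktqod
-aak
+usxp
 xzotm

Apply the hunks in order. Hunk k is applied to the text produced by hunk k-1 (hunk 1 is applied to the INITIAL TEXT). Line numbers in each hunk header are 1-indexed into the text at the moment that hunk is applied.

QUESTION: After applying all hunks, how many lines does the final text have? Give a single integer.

Answer: 13

Derivation:
Hunk 1: at line 4 remove [yxsno,bhu] add [aak] -> 12 lines: jgs esfz ojh bxaeo gqxcs aak gjmdw tvj xgvfn yllt jpg lvwhf
Hunk 2: at line 5 remove [gjmdw] add [xzotm,mrg,gduqf] -> 14 lines: jgs esfz ojh bxaeo gqxcs aak xzotm mrg gduqf tvj xgvfn yllt jpg lvwhf
Hunk 3: at line 1 remove [esfz,ojh] add [aojkb,xzb] -> 14 lines: jgs aojkb xzb bxaeo gqxcs aak xzotm mrg gduqf tvj xgvfn yllt jpg lvwhf
Hunk 4: at line 12 remove [jpg] add [cmhsw] -> 14 lines: jgs aojkb xzb bxaeo gqxcs aak xzotm mrg gduqf tvj xgvfn yllt cmhsw lvwhf
Hunk 5: at line 3 remove [bxaeo,gqxcs] add [jqw,ktqod] -> 14 lines: jgs aojkb xzb jqw ktqod aak xzotm mrg gduqf tvj xgvfn yllt cmhsw lvwhf
Hunk 6: at line 9 remove [tvj,xgvfn] add [odupm,dakh] -> 14 lines: jgs aojkb xzb jqw ktqod aak xzotm mrg gduqf odupm dakh yllt cmhsw lvwhf
Hunk 7: at line 4 remove [ktqod,aak] add [usxp] -> 13 lines: jgs aojkb xzb jqw usxp xzotm mrg gduqf odupm dakh yllt cmhsw lvwhf
Final line count: 13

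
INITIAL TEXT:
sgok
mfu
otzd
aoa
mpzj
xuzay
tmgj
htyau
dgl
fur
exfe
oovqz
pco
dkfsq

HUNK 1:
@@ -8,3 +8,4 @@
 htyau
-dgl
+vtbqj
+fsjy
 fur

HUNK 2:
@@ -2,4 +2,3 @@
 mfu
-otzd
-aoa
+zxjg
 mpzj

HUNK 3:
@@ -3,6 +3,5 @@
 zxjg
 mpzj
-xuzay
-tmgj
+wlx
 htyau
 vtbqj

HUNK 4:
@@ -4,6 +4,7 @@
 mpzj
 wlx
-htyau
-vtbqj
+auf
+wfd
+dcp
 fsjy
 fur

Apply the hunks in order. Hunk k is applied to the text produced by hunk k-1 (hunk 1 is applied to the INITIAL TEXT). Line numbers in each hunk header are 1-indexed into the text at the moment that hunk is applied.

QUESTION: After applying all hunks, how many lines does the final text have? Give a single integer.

Hunk 1: at line 8 remove [dgl] add [vtbqj,fsjy] -> 15 lines: sgok mfu otzd aoa mpzj xuzay tmgj htyau vtbqj fsjy fur exfe oovqz pco dkfsq
Hunk 2: at line 2 remove [otzd,aoa] add [zxjg] -> 14 lines: sgok mfu zxjg mpzj xuzay tmgj htyau vtbqj fsjy fur exfe oovqz pco dkfsq
Hunk 3: at line 3 remove [xuzay,tmgj] add [wlx] -> 13 lines: sgok mfu zxjg mpzj wlx htyau vtbqj fsjy fur exfe oovqz pco dkfsq
Hunk 4: at line 4 remove [htyau,vtbqj] add [auf,wfd,dcp] -> 14 lines: sgok mfu zxjg mpzj wlx auf wfd dcp fsjy fur exfe oovqz pco dkfsq
Final line count: 14

Answer: 14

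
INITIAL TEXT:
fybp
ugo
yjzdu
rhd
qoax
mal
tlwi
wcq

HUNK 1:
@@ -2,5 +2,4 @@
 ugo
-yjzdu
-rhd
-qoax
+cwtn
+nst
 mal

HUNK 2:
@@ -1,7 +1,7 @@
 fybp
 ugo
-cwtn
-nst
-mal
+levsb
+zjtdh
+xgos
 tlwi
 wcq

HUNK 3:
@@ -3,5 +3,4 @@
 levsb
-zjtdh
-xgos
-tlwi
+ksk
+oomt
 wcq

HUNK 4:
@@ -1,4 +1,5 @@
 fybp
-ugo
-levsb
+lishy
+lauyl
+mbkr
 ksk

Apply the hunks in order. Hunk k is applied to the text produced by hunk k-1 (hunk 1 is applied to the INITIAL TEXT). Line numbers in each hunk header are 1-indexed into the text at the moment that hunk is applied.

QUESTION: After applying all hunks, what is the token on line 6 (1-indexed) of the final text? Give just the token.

Hunk 1: at line 2 remove [yjzdu,rhd,qoax] add [cwtn,nst] -> 7 lines: fybp ugo cwtn nst mal tlwi wcq
Hunk 2: at line 1 remove [cwtn,nst,mal] add [levsb,zjtdh,xgos] -> 7 lines: fybp ugo levsb zjtdh xgos tlwi wcq
Hunk 3: at line 3 remove [zjtdh,xgos,tlwi] add [ksk,oomt] -> 6 lines: fybp ugo levsb ksk oomt wcq
Hunk 4: at line 1 remove [ugo,levsb] add [lishy,lauyl,mbkr] -> 7 lines: fybp lishy lauyl mbkr ksk oomt wcq
Final line 6: oomt

Answer: oomt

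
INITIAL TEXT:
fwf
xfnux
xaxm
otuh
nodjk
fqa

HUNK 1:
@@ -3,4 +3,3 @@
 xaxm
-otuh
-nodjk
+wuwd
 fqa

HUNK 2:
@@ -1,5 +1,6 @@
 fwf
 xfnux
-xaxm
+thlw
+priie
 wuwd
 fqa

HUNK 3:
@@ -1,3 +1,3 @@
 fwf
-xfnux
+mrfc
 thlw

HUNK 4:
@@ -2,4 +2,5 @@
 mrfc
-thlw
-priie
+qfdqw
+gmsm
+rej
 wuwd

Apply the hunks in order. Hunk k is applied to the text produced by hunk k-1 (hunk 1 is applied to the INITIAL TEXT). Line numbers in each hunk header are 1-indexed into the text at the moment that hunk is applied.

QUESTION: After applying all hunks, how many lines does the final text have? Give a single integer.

Answer: 7

Derivation:
Hunk 1: at line 3 remove [otuh,nodjk] add [wuwd] -> 5 lines: fwf xfnux xaxm wuwd fqa
Hunk 2: at line 1 remove [xaxm] add [thlw,priie] -> 6 lines: fwf xfnux thlw priie wuwd fqa
Hunk 3: at line 1 remove [xfnux] add [mrfc] -> 6 lines: fwf mrfc thlw priie wuwd fqa
Hunk 4: at line 2 remove [thlw,priie] add [qfdqw,gmsm,rej] -> 7 lines: fwf mrfc qfdqw gmsm rej wuwd fqa
Final line count: 7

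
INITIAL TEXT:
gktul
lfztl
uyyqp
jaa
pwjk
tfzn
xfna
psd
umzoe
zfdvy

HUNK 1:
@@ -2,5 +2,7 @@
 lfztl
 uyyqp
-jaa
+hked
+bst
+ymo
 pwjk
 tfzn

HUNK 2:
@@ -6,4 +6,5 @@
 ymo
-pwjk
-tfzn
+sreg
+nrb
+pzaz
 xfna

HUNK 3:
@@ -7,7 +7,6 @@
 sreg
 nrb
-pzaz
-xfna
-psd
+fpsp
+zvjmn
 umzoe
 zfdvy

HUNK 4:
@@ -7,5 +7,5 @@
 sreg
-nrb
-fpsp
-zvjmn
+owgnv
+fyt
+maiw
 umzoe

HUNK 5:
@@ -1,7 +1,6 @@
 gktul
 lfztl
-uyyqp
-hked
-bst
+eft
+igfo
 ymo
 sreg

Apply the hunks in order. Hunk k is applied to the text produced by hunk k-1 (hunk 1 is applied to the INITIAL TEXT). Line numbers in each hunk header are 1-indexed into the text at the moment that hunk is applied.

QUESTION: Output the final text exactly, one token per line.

Hunk 1: at line 2 remove [jaa] add [hked,bst,ymo] -> 12 lines: gktul lfztl uyyqp hked bst ymo pwjk tfzn xfna psd umzoe zfdvy
Hunk 2: at line 6 remove [pwjk,tfzn] add [sreg,nrb,pzaz] -> 13 lines: gktul lfztl uyyqp hked bst ymo sreg nrb pzaz xfna psd umzoe zfdvy
Hunk 3: at line 7 remove [pzaz,xfna,psd] add [fpsp,zvjmn] -> 12 lines: gktul lfztl uyyqp hked bst ymo sreg nrb fpsp zvjmn umzoe zfdvy
Hunk 4: at line 7 remove [nrb,fpsp,zvjmn] add [owgnv,fyt,maiw] -> 12 lines: gktul lfztl uyyqp hked bst ymo sreg owgnv fyt maiw umzoe zfdvy
Hunk 5: at line 1 remove [uyyqp,hked,bst] add [eft,igfo] -> 11 lines: gktul lfztl eft igfo ymo sreg owgnv fyt maiw umzoe zfdvy

Answer: gktul
lfztl
eft
igfo
ymo
sreg
owgnv
fyt
maiw
umzoe
zfdvy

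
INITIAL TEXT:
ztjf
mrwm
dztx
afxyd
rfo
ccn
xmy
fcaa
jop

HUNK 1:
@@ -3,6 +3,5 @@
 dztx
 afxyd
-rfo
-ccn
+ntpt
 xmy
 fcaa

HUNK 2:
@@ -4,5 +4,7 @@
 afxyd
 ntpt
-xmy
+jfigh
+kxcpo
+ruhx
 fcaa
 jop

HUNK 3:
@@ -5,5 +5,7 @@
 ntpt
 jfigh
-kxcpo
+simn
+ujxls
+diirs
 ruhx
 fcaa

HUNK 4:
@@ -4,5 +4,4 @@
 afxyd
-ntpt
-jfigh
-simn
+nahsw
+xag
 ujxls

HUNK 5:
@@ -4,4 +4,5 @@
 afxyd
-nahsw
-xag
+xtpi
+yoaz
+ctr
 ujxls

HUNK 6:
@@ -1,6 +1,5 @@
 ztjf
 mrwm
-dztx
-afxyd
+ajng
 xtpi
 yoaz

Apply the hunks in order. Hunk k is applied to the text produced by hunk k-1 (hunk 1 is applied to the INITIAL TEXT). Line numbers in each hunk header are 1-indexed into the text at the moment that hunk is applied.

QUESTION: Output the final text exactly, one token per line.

Hunk 1: at line 3 remove [rfo,ccn] add [ntpt] -> 8 lines: ztjf mrwm dztx afxyd ntpt xmy fcaa jop
Hunk 2: at line 4 remove [xmy] add [jfigh,kxcpo,ruhx] -> 10 lines: ztjf mrwm dztx afxyd ntpt jfigh kxcpo ruhx fcaa jop
Hunk 3: at line 5 remove [kxcpo] add [simn,ujxls,diirs] -> 12 lines: ztjf mrwm dztx afxyd ntpt jfigh simn ujxls diirs ruhx fcaa jop
Hunk 4: at line 4 remove [ntpt,jfigh,simn] add [nahsw,xag] -> 11 lines: ztjf mrwm dztx afxyd nahsw xag ujxls diirs ruhx fcaa jop
Hunk 5: at line 4 remove [nahsw,xag] add [xtpi,yoaz,ctr] -> 12 lines: ztjf mrwm dztx afxyd xtpi yoaz ctr ujxls diirs ruhx fcaa jop
Hunk 6: at line 1 remove [dztx,afxyd] add [ajng] -> 11 lines: ztjf mrwm ajng xtpi yoaz ctr ujxls diirs ruhx fcaa jop

Answer: ztjf
mrwm
ajng
xtpi
yoaz
ctr
ujxls
diirs
ruhx
fcaa
jop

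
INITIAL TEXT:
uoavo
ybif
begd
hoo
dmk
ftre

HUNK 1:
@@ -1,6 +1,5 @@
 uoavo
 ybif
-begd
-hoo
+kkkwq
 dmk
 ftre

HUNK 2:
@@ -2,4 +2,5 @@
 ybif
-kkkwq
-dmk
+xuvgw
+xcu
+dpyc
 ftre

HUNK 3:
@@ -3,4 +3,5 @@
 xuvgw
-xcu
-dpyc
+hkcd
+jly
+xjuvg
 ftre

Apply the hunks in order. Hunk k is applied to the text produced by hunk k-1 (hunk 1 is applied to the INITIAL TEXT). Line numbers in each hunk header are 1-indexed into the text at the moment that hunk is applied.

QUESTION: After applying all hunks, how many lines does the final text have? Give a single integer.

Hunk 1: at line 1 remove [begd,hoo] add [kkkwq] -> 5 lines: uoavo ybif kkkwq dmk ftre
Hunk 2: at line 2 remove [kkkwq,dmk] add [xuvgw,xcu,dpyc] -> 6 lines: uoavo ybif xuvgw xcu dpyc ftre
Hunk 3: at line 3 remove [xcu,dpyc] add [hkcd,jly,xjuvg] -> 7 lines: uoavo ybif xuvgw hkcd jly xjuvg ftre
Final line count: 7

Answer: 7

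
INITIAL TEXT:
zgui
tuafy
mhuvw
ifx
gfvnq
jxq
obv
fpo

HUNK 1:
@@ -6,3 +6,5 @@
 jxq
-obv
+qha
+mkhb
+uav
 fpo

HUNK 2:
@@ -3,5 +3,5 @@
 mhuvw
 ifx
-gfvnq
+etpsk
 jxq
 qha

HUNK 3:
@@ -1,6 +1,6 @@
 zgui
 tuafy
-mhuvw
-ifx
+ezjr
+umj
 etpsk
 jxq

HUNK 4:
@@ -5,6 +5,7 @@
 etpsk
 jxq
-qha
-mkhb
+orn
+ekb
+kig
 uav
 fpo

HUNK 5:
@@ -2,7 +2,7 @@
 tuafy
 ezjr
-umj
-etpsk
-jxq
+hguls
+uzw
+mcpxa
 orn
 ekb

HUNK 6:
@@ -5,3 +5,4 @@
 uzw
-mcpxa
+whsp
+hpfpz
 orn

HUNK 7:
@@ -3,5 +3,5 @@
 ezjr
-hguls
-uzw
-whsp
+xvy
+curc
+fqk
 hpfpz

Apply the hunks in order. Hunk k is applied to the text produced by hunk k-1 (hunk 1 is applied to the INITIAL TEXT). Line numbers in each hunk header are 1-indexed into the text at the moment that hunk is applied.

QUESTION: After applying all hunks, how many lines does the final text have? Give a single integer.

Answer: 12

Derivation:
Hunk 1: at line 6 remove [obv] add [qha,mkhb,uav] -> 10 lines: zgui tuafy mhuvw ifx gfvnq jxq qha mkhb uav fpo
Hunk 2: at line 3 remove [gfvnq] add [etpsk] -> 10 lines: zgui tuafy mhuvw ifx etpsk jxq qha mkhb uav fpo
Hunk 3: at line 1 remove [mhuvw,ifx] add [ezjr,umj] -> 10 lines: zgui tuafy ezjr umj etpsk jxq qha mkhb uav fpo
Hunk 4: at line 5 remove [qha,mkhb] add [orn,ekb,kig] -> 11 lines: zgui tuafy ezjr umj etpsk jxq orn ekb kig uav fpo
Hunk 5: at line 2 remove [umj,etpsk,jxq] add [hguls,uzw,mcpxa] -> 11 lines: zgui tuafy ezjr hguls uzw mcpxa orn ekb kig uav fpo
Hunk 6: at line 5 remove [mcpxa] add [whsp,hpfpz] -> 12 lines: zgui tuafy ezjr hguls uzw whsp hpfpz orn ekb kig uav fpo
Hunk 7: at line 3 remove [hguls,uzw,whsp] add [xvy,curc,fqk] -> 12 lines: zgui tuafy ezjr xvy curc fqk hpfpz orn ekb kig uav fpo
Final line count: 12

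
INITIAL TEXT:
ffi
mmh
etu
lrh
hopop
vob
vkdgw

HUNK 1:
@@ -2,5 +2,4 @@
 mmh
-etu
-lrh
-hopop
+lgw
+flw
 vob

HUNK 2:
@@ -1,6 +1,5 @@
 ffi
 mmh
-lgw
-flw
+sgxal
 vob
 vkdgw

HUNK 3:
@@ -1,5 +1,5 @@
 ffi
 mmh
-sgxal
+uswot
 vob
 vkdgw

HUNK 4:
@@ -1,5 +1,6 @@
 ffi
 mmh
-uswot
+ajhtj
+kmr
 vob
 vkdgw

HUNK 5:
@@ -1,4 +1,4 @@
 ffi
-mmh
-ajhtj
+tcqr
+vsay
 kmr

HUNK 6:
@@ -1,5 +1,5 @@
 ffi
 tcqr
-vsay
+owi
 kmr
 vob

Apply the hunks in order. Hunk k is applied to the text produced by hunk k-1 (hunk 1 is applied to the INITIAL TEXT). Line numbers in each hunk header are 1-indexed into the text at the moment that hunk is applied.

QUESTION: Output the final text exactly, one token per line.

Hunk 1: at line 2 remove [etu,lrh,hopop] add [lgw,flw] -> 6 lines: ffi mmh lgw flw vob vkdgw
Hunk 2: at line 1 remove [lgw,flw] add [sgxal] -> 5 lines: ffi mmh sgxal vob vkdgw
Hunk 3: at line 1 remove [sgxal] add [uswot] -> 5 lines: ffi mmh uswot vob vkdgw
Hunk 4: at line 1 remove [uswot] add [ajhtj,kmr] -> 6 lines: ffi mmh ajhtj kmr vob vkdgw
Hunk 5: at line 1 remove [mmh,ajhtj] add [tcqr,vsay] -> 6 lines: ffi tcqr vsay kmr vob vkdgw
Hunk 6: at line 1 remove [vsay] add [owi] -> 6 lines: ffi tcqr owi kmr vob vkdgw

Answer: ffi
tcqr
owi
kmr
vob
vkdgw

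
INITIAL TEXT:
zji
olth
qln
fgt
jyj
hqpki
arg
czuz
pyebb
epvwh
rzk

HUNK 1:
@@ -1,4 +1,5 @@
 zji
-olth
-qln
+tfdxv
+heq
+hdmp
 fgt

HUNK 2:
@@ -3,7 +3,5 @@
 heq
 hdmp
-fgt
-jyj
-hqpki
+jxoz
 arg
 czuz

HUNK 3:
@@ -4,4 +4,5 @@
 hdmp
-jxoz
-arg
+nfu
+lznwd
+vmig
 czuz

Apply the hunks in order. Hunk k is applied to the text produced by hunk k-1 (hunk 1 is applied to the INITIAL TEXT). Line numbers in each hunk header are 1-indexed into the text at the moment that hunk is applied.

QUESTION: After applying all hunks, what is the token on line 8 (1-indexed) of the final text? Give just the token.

Answer: czuz

Derivation:
Hunk 1: at line 1 remove [olth,qln] add [tfdxv,heq,hdmp] -> 12 lines: zji tfdxv heq hdmp fgt jyj hqpki arg czuz pyebb epvwh rzk
Hunk 2: at line 3 remove [fgt,jyj,hqpki] add [jxoz] -> 10 lines: zji tfdxv heq hdmp jxoz arg czuz pyebb epvwh rzk
Hunk 3: at line 4 remove [jxoz,arg] add [nfu,lznwd,vmig] -> 11 lines: zji tfdxv heq hdmp nfu lznwd vmig czuz pyebb epvwh rzk
Final line 8: czuz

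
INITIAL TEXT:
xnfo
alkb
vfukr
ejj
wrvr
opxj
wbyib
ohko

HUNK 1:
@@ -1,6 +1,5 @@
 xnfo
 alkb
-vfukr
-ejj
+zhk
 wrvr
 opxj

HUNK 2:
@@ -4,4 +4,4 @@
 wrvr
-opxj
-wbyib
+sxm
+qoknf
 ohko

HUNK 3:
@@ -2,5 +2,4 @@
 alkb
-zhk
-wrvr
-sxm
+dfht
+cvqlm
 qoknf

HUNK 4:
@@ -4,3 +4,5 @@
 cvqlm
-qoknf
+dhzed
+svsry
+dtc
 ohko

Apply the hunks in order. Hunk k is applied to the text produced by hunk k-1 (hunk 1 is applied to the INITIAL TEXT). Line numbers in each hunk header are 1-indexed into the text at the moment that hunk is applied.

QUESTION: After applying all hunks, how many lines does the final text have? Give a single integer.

Hunk 1: at line 1 remove [vfukr,ejj] add [zhk] -> 7 lines: xnfo alkb zhk wrvr opxj wbyib ohko
Hunk 2: at line 4 remove [opxj,wbyib] add [sxm,qoknf] -> 7 lines: xnfo alkb zhk wrvr sxm qoknf ohko
Hunk 3: at line 2 remove [zhk,wrvr,sxm] add [dfht,cvqlm] -> 6 lines: xnfo alkb dfht cvqlm qoknf ohko
Hunk 4: at line 4 remove [qoknf] add [dhzed,svsry,dtc] -> 8 lines: xnfo alkb dfht cvqlm dhzed svsry dtc ohko
Final line count: 8

Answer: 8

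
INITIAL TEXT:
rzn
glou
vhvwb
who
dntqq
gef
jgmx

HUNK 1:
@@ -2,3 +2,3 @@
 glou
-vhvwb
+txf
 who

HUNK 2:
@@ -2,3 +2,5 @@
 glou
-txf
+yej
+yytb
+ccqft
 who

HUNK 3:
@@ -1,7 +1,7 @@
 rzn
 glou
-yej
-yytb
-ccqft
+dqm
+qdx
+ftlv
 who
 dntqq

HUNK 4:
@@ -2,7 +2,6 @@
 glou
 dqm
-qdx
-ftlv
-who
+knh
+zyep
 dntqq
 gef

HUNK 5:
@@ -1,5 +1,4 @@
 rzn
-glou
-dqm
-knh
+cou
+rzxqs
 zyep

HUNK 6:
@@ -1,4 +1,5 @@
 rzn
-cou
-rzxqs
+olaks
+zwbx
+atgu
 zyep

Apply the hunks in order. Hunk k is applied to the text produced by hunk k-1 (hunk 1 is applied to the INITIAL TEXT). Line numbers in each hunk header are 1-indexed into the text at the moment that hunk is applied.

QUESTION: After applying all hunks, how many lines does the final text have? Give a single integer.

Hunk 1: at line 2 remove [vhvwb] add [txf] -> 7 lines: rzn glou txf who dntqq gef jgmx
Hunk 2: at line 2 remove [txf] add [yej,yytb,ccqft] -> 9 lines: rzn glou yej yytb ccqft who dntqq gef jgmx
Hunk 3: at line 1 remove [yej,yytb,ccqft] add [dqm,qdx,ftlv] -> 9 lines: rzn glou dqm qdx ftlv who dntqq gef jgmx
Hunk 4: at line 2 remove [qdx,ftlv,who] add [knh,zyep] -> 8 lines: rzn glou dqm knh zyep dntqq gef jgmx
Hunk 5: at line 1 remove [glou,dqm,knh] add [cou,rzxqs] -> 7 lines: rzn cou rzxqs zyep dntqq gef jgmx
Hunk 6: at line 1 remove [cou,rzxqs] add [olaks,zwbx,atgu] -> 8 lines: rzn olaks zwbx atgu zyep dntqq gef jgmx
Final line count: 8

Answer: 8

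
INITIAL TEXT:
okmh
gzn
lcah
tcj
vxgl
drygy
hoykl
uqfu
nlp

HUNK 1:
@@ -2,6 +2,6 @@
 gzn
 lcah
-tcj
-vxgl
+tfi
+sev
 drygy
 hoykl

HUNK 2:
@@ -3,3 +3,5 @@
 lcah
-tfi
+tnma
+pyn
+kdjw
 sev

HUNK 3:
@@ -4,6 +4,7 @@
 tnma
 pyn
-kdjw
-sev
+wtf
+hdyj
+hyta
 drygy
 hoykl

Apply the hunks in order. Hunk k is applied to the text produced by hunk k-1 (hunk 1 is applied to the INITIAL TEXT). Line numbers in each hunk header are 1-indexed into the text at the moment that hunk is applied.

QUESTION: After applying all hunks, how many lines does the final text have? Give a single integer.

Answer: 12

Derivation:
Hunk 1: at line 2 remove [tcj,vxgl] add [tfi,sev] -> 9 lines: okmh gzn lcah tfi sev drygy hoykl uqfu nlp
Hunk 2: at line 3 remove [tfi] add [tnma,pyn,kdjw] -> 11 lines: okmh gzn lcah tnma pyn kdjw sev drygy hoykl uqfu nlp
Hunk 3: at line 4 remove [kdjw,sev] add [wtf,hdyj,hyta] -> 12 lines: okmh gzn lcah tnma pyn wtf hdyj hyta drygy hoykl uqfu nlp
Final line count: 12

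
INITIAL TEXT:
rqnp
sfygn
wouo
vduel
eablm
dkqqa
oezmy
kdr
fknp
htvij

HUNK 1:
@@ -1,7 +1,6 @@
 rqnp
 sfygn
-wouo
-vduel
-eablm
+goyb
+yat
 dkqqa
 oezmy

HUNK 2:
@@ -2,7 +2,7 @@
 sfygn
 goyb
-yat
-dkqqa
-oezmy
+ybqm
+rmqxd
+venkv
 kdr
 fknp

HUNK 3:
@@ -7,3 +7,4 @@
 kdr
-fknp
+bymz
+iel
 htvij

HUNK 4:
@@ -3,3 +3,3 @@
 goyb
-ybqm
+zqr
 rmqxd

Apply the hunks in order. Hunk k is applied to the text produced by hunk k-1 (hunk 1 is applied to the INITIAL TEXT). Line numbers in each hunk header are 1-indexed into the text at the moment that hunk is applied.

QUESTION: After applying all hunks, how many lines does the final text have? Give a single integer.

Hunk 1: at line 1 remove [wouo,vduel,eablm] add [goyb,yat] -> 9 lines: rqnp sfygn goyb yat dkqqa oezmy kdr fknp htvij
Hunk 2: at line 2 remove [yat,dkqqa,oezmy] add [ybqm,rmqxd,venkv] -> 9 lines: rqnp sfygn goyb ybqm rmqxd venkv kdr fknp htvij
Hunk 3: at line 7 remove [fknp] add [bymz,iel] -> 10 lines: rqnp sfygn goyb ybqm rmqxd venkv kdr bymz iel htvij
Hunk 4: at line 3 remove [ybqm] add [zqr] -> 10 lines: rqnp sfygn goyb zqr rmqxd venkv kdr bymz iel htvij
Final line count: 10

Answer: 10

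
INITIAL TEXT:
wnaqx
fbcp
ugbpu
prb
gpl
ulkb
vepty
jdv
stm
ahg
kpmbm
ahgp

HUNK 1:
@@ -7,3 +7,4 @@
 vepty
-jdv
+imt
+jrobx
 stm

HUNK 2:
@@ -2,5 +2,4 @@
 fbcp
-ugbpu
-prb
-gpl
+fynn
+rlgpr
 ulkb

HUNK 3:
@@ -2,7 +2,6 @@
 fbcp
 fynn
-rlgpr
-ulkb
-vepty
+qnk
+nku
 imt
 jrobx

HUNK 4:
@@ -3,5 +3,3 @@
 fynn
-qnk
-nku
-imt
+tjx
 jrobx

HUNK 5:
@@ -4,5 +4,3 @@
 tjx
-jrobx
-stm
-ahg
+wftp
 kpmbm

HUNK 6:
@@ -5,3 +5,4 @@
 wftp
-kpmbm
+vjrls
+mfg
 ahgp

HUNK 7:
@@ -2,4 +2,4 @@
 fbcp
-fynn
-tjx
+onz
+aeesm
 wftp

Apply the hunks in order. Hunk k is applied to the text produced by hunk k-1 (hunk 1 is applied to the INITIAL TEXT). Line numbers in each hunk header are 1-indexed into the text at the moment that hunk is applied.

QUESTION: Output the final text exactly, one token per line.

Hunk 1: at line 7 remove [jdv] add [imt,jrobx] -> 13 lines: wnaqx fbcp ugbpu prb gpl ulkb vepty imt jrobx stm ahg kpmbm ahgp
Hunk 2: at line 2 remove [ugbpu,prb,gpl] add [fynn,rlgpr] -> 12 lines: wnaqx fbcp fynn rlgpr ulkb vepty imt jrobx stm ahg kpmbm ahgp
Hunk 3: at line 2 remove [rlgpr,ulkb,vepty] add [qnk,nku] -> 11 lines: wnaqx fbcp fynn qnk nku imt jrobx stm ahg kpmbm ahgp
Hunk 4: at line 3 remove [qnk,nku,imt] add [tjx] -> 9 lines: wnaqx fbcp fynn tjx jrobx stm ahg kpmbm ahgp
Hunk 5: at line 4 remove [jrobx,stm,ahg] add [wftp] -> 7 lines: wnaqx fbcp fynn tjx wftp kpmbm ahgp
Hunk 6: at line 5 remove [kpmbm] add [vjrls,mfg] -> 8 lines: wnaqx fbcp fynn tjx wftp vjrls mfg ahgp
Hunk 7: at line 2 remove [fynn,tjx] add [onz,aeesm] -> 8 lines: wnaqx fbcp onz aeesm wftp vjrls mfg ahgp

Answer: wnaqx
fbcp
onz
aeesm
wftp
vjrls
mfg
ahgp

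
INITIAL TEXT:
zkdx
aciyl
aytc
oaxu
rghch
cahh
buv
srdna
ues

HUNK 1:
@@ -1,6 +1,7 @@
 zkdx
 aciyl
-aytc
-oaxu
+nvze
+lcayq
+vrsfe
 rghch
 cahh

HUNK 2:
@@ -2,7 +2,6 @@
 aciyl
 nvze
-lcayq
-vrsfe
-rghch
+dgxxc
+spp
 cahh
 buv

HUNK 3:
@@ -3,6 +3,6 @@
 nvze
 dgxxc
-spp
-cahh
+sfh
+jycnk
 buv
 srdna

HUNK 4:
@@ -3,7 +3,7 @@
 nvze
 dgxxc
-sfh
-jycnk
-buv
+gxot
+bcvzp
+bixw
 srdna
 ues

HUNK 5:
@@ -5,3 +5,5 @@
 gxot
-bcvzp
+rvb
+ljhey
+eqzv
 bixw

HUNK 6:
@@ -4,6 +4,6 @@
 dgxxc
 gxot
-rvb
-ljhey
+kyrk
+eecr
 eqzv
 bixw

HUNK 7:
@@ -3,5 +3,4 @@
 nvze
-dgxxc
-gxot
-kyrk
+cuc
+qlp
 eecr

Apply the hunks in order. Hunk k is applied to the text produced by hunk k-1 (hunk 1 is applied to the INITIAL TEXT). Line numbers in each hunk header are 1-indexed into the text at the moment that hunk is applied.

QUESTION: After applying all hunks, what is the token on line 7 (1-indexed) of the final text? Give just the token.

Answer: eqzv

Derivation:
Hunk 1: at line 1 remove [aytc,oaxu] add [nvze,lcayq,vrsfe] -> 10 lines: zkdx aciyl nvze lcayq vrsfe rghch cahh buv srdna ues
Hunk 2: at line 2 remove [lcayq,vrsfe,rghch] add [dgxxc,spp] -> 9 lines: zkdx aciyl nvze dgxxc spp cahh buv srdna ues
Hunk 3: at line 3 remove [spp,cahh] add [sfh,jycnk] -> 9 lines: zkdx aciyl nvze dgxxc sfh jycnk buv srdna ues
Hunk 4: at line 3 remove [sfh,jycnk,buv] add [gxot,bcvzp,bixw] -> 9 lines: zkdx aciyl nvze dgxxc gxot bcvzp bixw srdna ues
Hunk 5: at line 5 remove [bcvzp] add [rvb,ljhey,eqzv] -> 11 lines: zkdx aciyl nvze dgxxc gxot rvb ljhey eqzv bixw srdna ues
Hunk 6: at line 4 remove [rvb,ljhey] add [kyrk,eecr] -> 11 lines: zkdx aciyl nvze dgxxc gxot kyrk eecr eqzv bixw srdna ues
Hunk 7: at line 3 remove [dgxxc,gxot,kyrk] add [cuc,qlp] -> 10 lines: zkdx aciyl nvze cuc qlp eecr eqzv bixw srdna ues
Final line 7: eqzv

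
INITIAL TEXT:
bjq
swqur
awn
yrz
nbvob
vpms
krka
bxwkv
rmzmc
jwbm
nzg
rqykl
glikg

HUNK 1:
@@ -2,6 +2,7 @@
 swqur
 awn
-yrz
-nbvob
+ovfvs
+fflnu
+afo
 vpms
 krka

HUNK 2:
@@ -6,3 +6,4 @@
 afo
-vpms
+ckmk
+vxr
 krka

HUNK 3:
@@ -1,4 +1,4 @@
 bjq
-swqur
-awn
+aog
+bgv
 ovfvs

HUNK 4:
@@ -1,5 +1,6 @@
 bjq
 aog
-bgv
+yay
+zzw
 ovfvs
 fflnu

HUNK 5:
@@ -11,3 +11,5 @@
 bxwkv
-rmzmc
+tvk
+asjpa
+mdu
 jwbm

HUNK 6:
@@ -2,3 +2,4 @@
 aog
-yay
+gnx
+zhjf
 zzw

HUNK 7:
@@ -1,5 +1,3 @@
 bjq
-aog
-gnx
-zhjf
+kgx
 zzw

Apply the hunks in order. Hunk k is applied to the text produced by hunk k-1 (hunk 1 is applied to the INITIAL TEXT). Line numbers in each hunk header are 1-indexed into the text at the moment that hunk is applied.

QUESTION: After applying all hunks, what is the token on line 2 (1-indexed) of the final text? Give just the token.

Hunk 1: at line 2 remove [yrz,nbvob] add [ovfvs,fflnu,afo] -> 14 lines: bjq swqur awn ovfvs fflnu afo vpms krka bxwkv rmzmc jwbm nzg rqykl glikg
Hunk 2: at line 6 remove [vpms] add [ckmk,vxr] -> 15 lines: bjq swqur awn ovfvs fflnu afo ckmk vxr krka bxwkv rmzmc jwbm nzg rqykl glikg
Hunk 3: at line 1 remove [swqur,awn] add [aog,bgv] -> 15 lines: bjq aog bgv ovfvs fflnu afo ckmk vxr krka bxwkv rmzmc jwbm nzg rqykl glikg
Hunk 4: at line 1 remove [bgv] add [yay,zzw] -> 16 lines: bjq aog yay zzw ovfvs fflnu afo ckmk vxr krka bxwkv rmzmc jwbm nzg rqykl glikg
Hunk 5: at line 11 remove [rmzmc] add [tvk,asjpa,mdu] -> 18 lines: bjq aog yay zzw ovfvs fflnu afo ckmk vxr krka bxwkv tvk asjpa mdu jwbm nzg rqykl glikg
Hunk 6: at line 2 remove [yay] add [gnx,zhjf] -> 19 lines: bjq aog gnx zhjf zzw ovfvs fflnu afo ckmk vxr krka bxwkv tvk asjpa mdu jwbm nzg rqykl glikg
Hunk 7: at line 1 remove [aog,gnx,zhjf] add [kgx] -> 17 lines: bjq kgx zzw ovfvs fflnu afo ckmk vxr krka bxwkv tvk asjpa mdu jwbm nzg rqykl glikg
Final line 2: kgx

Answer: kgx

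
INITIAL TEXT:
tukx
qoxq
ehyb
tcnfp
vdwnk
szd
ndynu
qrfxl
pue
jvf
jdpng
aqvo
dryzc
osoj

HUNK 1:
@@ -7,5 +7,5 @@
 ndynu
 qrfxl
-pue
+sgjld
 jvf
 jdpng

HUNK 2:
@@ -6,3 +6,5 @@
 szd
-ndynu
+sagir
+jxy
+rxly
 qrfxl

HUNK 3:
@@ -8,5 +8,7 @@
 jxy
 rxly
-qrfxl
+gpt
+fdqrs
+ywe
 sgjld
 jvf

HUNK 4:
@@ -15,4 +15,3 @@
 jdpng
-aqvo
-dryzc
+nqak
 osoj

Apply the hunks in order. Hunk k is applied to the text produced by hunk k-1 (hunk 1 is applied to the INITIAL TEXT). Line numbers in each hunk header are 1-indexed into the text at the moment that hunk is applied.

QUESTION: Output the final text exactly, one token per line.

Answer: tukx
qoxq
ehyb
tcnfp
vdwnk
szd
sagir
jxy
rxly
gpt
fdqrs
ywe
sgjld
jvf
jdpng
nqak
osoj

Derivation:
Hunk 1: at line 7 remove [pue] add [sgjld] -> 14 lines: tukx qoxq ehyb tcnfp vdwnk szd ndynu qrfxl sgjld jvf jdpng aqvo dryzc osoj
Hunk 2: at line 6 remove [ndynu] add [sagir,jxy,rxly] -> 16 lines: tukx qoxq ehyb tcnfp vdwnk szd sagir jxy rxly qrfxl sgjld jvf jdpng aqvo dryzc osoj
Hunk 3: at line 8 remove [qrfxl] add [gpt,fdqrs,ywe] -> 18 lines: tukx qoxq ehyb tcnfp vdwnk szd sagir jxy rxly gpt fdqrs ywe sgjld jvf jdpng aqvo dryzc osoj
Hunk 4: at line 15 remove [aqvo,dryzc] add [nqak] -> 17 lines: tukx qoxq ehyb tcnfp vdwnk szd sagir jxy rxly gpt fdqrs ywe sgjld jvf jdpng nqak osoj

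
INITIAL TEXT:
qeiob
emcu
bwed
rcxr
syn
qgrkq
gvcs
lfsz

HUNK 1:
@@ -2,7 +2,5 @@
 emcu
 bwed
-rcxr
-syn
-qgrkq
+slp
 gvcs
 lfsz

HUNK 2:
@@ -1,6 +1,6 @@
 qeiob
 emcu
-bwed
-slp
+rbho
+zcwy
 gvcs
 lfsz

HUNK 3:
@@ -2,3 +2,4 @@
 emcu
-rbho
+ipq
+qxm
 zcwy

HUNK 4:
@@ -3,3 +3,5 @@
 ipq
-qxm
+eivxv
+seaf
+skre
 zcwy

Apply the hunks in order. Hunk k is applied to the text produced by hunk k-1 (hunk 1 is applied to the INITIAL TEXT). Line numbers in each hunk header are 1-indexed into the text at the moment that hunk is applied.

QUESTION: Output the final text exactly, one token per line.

Hunk 1: at line 2 remove [rcxr,syn,qgrkq] add [slp] -> 6 lines: qeiob emcu bwed slp gvcs lfsz
Hunk 2: at line 1 remove [bwed,slp] add [rbho,zcwy] -> 6 lines: qeiob emcu rbho zcwy gvcs lfsz
Hunk 3: at line 2 remove [rbho] add [ipq,qxm] -> 7 lines: qeiob emcu ipq qxm zcwy gvcs lfsz
Hunk 4: at line 3 remove [qxm] add [eivxv,seaf,skre] -> 9 lines: qeiob emcu ipq eivxv seaf skre zcwy gvcs lfsz

Answer: qeiob
emcu
ipq
eivxv
seaf
skre
zcwy
gvcs
lfsz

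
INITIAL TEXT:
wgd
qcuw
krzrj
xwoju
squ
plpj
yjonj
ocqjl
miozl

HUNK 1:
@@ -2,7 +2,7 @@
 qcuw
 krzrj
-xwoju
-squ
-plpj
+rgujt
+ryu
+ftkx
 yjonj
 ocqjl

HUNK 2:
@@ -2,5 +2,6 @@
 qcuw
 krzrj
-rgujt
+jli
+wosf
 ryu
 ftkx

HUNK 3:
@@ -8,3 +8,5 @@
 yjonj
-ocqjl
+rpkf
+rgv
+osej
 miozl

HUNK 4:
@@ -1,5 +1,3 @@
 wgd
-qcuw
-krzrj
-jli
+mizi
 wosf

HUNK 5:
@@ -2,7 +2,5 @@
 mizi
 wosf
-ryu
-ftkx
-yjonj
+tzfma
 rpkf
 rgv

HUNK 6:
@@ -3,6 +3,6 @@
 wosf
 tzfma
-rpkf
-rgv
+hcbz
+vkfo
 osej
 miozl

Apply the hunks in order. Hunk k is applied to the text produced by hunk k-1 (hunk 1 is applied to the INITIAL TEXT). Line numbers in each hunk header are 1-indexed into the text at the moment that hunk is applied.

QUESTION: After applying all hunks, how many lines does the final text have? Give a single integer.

Hunk 1: at line 2 remove [xwoju,squ,plpj] add [rgujt,ryu,ftkx] -> 9 lines: wgd qcuw krzrj rgujt ryu ftkx yjonj ocqjl miozl
Hunk 2: at line 2 remove [rgujt] add [jli,wosf] -> 10 lines: wgd qcuw krzrj jli wosf ryu ftkx yjonj ocqjl miozl
Hunk 3: at line 8 remove [ocqjl] add [rpkf,rgv,osej] -> 12 lines: wgd qcuw krzrj jli wosf ryu ftkx yjonj rpkf rgv osej miozl
Hunk 4: at line 1 remove [qcuw,krzrj,jli] add [mizi] -> 10 lines: wgd mizi wosf ryu ftkx yjonj rpkf rgv osej miozl
Hunk 5: at line 2 remove [ryu,ftkx,yjonj] add [tzfma] -> 8 lines: wgd mizi wosf tzfma rpkf rgv osej miozl
Hunk 6: at line 3 remove [rpkf,rgv] add [hcbz,vkfo] -> 8 lines: wgd mizi wosf tzfma hcbz vkfo osej miozl
Final line count: 8

Answer: 8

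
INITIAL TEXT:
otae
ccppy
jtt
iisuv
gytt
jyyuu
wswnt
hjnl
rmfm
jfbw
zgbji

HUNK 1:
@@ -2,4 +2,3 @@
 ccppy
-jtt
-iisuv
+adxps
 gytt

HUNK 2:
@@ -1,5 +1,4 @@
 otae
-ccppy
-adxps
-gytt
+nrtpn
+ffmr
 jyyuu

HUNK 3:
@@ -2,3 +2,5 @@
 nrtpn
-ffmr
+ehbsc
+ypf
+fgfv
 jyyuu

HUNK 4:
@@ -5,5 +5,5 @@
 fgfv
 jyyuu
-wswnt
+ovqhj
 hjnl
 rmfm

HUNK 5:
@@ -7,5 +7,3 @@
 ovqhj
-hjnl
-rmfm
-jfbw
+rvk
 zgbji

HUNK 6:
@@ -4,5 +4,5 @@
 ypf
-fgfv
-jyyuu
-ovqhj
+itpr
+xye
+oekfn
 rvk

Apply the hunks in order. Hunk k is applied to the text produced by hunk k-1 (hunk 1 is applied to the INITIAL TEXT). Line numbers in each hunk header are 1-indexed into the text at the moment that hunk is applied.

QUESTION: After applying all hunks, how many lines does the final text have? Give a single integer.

Hunk 1: at line 2 remove [jtt,iisuv] add [adxps] -> 10 lines: otae ccppy adxps gytt jyyuu wswnt hjnl rmfm jfbw zgbji
Hunk 2: at line 1 remove [ccppy,adxps,gytt] add [nrtpn,ffmr] -> 9 lines: otae nrtpn ffmr jyyuu wswnt hjnl rmfm jfbw zgbji
Hunk 3: at line 2 remove [ffmr] add [ehbsc,ypf,fgfv] -> 11 lines: otae nrtpn ehbsc ypf fgfv jyyuu wswnt hjnl rmfm jfbw zgbji
Hunk 4: at line 5 remove [wswnt] add [ovqhj] -> 11 lines: otae nrtpn ehbsc ypf fgfv jyyuu ovqhj hjnl rmfm jfbw zgbji
Hunk 5: at line 7 remove [hjnl,rmfm,jfbw] add [rvk] -> 9 lines: otae nrtpn ehbsc ypf fgfv jyyuu ovqhj rvk zgbji
Hunk 6: at line 4 remove [fgfv,jyyuu,ovqhj] add [itpr,xye,oekfn] -> 9 lines: otae nrtpn ehbsc ypf itpr xye oekfn rvk zgbji
Final line count: 9

Answer: 9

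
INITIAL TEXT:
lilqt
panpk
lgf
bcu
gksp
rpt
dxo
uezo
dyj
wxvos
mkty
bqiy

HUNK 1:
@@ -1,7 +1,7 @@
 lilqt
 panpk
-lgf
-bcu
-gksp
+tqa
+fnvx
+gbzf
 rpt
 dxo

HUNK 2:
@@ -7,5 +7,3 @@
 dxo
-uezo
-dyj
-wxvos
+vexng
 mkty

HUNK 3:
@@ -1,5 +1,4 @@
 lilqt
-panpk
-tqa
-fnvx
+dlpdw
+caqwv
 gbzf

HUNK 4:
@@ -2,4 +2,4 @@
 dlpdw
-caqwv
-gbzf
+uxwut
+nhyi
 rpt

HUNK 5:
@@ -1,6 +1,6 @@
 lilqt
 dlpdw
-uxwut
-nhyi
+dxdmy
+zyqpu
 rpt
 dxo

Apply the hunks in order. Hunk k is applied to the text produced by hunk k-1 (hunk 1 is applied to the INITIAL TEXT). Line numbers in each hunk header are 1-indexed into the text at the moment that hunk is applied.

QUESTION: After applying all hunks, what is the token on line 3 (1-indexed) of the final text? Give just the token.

Answer: dxdmy

Derivation:
Hunk 1: at line 1 remove [lgf,bcu,gksp] add [tqa,fnvx,gbzf] -> 12 lines: lilqt panpk tqa fnvx gbzf rpt dxo uezo dyj wxvos mkty bqiy
Hunk 2: at line 7 remove [uezo,dyj,wxvos] add [vexng] -> 10 lines: lilqt panpk tqa fnvx gbzf rpt dxo vexng mkty bqiy
Hunk 3: at line 1 remove [panpk,tqa,fnvx] add [dlpdw,caqwv] -> 9 lines: lilqt dlpdw caqwv gbzf rpt dxo vexng mkty bqiy
Hunk 4: at line 2 remove [caqwv,gbzf] add [uxwut,nhyi] -> 9 lines: lilqt dlpdw uxwut nhyi rpt dxo vexng mkty bqiy
Hunk 5: at line 1 remove [uxwut,nhyi] add [dxdmy,zyqpu] -> 9 lines: lilqt dlpdw dxdmy zyqpu rpt dxo vexng mkty bqiy
Final line 3: dxdmy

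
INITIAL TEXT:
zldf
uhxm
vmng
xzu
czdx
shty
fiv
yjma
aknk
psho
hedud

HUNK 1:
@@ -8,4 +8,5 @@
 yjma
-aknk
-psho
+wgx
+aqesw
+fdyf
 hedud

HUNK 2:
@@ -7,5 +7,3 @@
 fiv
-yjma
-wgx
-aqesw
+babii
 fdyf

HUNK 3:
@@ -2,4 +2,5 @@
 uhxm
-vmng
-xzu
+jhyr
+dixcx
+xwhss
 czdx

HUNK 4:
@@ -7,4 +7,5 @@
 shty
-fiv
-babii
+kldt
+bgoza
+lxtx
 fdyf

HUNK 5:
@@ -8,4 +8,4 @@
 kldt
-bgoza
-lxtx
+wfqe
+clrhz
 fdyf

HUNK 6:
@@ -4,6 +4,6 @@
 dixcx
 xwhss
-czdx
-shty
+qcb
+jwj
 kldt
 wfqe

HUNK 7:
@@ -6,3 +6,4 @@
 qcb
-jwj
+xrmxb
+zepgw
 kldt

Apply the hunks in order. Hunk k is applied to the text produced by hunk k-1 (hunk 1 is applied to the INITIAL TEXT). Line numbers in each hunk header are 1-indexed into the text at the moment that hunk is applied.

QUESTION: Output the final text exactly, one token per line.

Answer: zldf
uhxm
jhyr
dixcx
xwhss
qcb
xrmxb
zepgw
kldt
wfqe
clrhz
fdyf
hedud

Derivation:
Hunk 1: at line 8 remove [aknk,psho] add [wgx,aqesw,fdyf] -> 12 lines: zldf uhxm vmng xzu czdx shty fiv yjma wgx aqesw fdyf hedud
Hunk 2: at line 7 remove [yjma,wgx,aqesw] add [babii] -> 10 lines: zldf uhxm vmng xzu czdx shty fiv babii fdyf hedud
Hunk 3: at line 2 remove [vmng,xzu] add [jhyr,dixcx,xwhss] -> 11 lines: zldf uhxm jhyr dixcx xwhss czdx shty fiv babii fdyf hedud
Hunk 4: at line 7 remove [fiv,babii] add [kldt,bgoza,lxtx] -> 12 lines: zldf uhxm jhyr dixcx xwhss czdx shty kldt bgoza lxtx fdyf hedud
Hunk 5: at line 8 remove [bgoza,lxtx] add [wfqe,clrhz] -> 12 lines: zldf uhxm jhyr dixcx xwhss czdx shty kldt wfqe clrhz fdyf hedud
Hunk 6: at line 4 remove [czdx,shty] add [qcb,jwj] -> 12 lines: zldf uhxm jhyr dixcx xwhss qcb jwj kldt wfqe clrhz fdyf hedud
Hunk 7: at line 6 remove [jwj] add [xrmxb,zepgw] -> 13 lines: zldf uhxm jhyr dixcx xwhss qcb xrmxb zepgw kldt wfqe clrhz fdyf hedud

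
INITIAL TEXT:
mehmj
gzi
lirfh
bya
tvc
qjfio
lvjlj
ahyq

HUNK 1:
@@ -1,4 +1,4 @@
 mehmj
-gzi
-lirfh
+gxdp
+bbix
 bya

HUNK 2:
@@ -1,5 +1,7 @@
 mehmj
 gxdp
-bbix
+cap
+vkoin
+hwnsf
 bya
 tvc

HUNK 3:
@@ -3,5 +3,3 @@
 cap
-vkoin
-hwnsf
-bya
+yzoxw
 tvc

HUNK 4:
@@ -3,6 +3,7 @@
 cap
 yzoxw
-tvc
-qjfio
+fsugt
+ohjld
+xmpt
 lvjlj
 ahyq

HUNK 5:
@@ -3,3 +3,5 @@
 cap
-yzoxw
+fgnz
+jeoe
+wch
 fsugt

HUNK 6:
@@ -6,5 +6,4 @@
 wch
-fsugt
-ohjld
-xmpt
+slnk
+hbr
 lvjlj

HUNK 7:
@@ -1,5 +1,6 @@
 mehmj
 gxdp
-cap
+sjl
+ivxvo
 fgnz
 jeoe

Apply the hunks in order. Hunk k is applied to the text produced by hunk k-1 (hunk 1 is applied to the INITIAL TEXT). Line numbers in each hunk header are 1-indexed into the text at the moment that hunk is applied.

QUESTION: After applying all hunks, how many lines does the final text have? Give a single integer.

Answer: 11

Derivation:
Hunk 1: at line 1 remove [gzi,lirfh] add [gxdp,bbix] -> 8 lines: mehmj gxdp bbix bya tvc qjfio lvjlj ahyq
Hunk 2: at line 1 remove [bbix] add [cap,vkoin,hwnsf] -> 10 lines: mehmj gxdp cap vkoin hwnsf bya tvc qjfio lvjlj ahyq
Hunk 3: at line 3 remove [vkoin,hwnsf,bya] add [yzoxw] -> 8 lines: mehmj gxdp cap yzoxw tvc qjfio lvjlj ahyq
Hunk 4: at line 3 remove [tvc,qjfio] add [fsugt,ohjld,xmpt] -> 9 lines: mehmj gxdp cap yzoxw fsugt ohjld xmpt lvjlj ahyq
Hunk 5: at line 3 remove [yzoxw] add [fgnz,jeoe,wch] -> 11 lines: mehmj gxdp cap fgnz jeoe wch fsugt ohjld xmpt lvjlj ahyq
Hunk 6: at line 6 remove [fsugt,ohjld,xmpt] add [slnk,hbr] -> 10 lines: mehmj gxdp cap fgnz jeoe wch slnk hbr lvjlj ahyq
Hunk 7: at line 1 remove [cap] add [sjl,ivxvo] -> 11 lines: mehmj gxdp sjl ivxvo fgnz jeoe wch slnk hbr lvjlj ahyq
Final line count: 11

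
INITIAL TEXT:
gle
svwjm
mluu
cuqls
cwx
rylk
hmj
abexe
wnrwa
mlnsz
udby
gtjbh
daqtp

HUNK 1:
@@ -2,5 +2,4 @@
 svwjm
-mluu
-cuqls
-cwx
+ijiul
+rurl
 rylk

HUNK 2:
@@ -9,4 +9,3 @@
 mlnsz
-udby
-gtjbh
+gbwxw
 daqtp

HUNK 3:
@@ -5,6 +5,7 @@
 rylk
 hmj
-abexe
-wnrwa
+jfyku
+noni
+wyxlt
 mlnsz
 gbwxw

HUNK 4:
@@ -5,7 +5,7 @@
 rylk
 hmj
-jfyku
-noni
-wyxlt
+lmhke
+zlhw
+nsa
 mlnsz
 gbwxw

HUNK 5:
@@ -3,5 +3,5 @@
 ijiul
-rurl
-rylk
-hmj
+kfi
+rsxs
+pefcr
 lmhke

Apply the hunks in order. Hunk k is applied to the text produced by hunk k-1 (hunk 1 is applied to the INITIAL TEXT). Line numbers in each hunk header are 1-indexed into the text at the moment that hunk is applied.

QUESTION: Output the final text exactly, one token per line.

Answer: gle
svwjm
ijiul
kfi
rsxs
pefcr
lmhke
zlhw
nsa
mlnsz
gbwxw
daqtp

Derivation:
Hunk 1: at line 2 remove [mluu,cuqls,cwx] add [ijiul,rurl] -> 12 lines: gle svwjm ijiul rurl rylk hmj abexe wnrwa mlnsz udby gtjbh daqtp
Hunk 2: at line 9 remove [udby,gtjbh] add [gbwxw] -> 11 lines: gle svwjm ijiul rurl rylk hmj abexe wnrwa mlnsz gbwxw daqtp
Hunk 3: at line 5 remove [abexe,wnrwa] add [jfyku,noni,wyxlt] -> 12 lines: gle svwjm ijiul rurl rylk hmj jfyku noni wyxlt mlnsz gbwxw daqtp
Hunk 4: at line 5 remove [jfyku,noni,wyxlt] add [lmhke,zlhw,nsa] -> 12 lines: gle svwjm ijiul rurl rylk hmj lmhke zlhw nsa mlnsz gbwxw daqtp
Hunk 5: at line 3 remove [rurl,rylk,hmj] add [kfi,rsxs,pefcr] -> 12 lines: gle svwjm ijiul kfi rsxs pefcr lmhke zlhw nsa mlnsz gbwxw daqtp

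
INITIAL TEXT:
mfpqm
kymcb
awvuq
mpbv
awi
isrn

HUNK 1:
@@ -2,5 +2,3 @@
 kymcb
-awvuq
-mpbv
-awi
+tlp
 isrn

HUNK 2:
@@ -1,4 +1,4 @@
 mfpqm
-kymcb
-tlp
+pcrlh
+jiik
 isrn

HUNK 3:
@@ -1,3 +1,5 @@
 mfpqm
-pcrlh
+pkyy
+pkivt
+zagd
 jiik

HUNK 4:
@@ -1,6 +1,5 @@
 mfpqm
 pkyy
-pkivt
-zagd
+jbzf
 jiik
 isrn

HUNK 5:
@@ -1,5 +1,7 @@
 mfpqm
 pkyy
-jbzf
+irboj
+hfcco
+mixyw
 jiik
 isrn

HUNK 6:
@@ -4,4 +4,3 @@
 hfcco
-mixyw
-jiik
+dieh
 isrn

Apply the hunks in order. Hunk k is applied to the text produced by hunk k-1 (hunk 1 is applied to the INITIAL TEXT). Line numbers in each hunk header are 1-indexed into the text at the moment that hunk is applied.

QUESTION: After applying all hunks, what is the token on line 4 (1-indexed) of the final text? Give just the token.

Hunk 1: at line 2 remove [awvuq,mpbv,awi] add [tlp] -> 4 lines: mfpqm kymcb tlp isrn
Hunk 2: at line 1 remove [kymcb,tlp] add [pcrlh,jiik] -> 4 lines: mfpqm pcrlh jiik isrn
Hunk 3: at line 1 remove [pcrlh] add [pkyy,pkivt,zagd] -> 6 lines: mfpqm pkyy pkivt zagd jiik isrn
Hunk 4: at line 1 remove [pkivt,zagd] add [jbzf] -> 5 lines: mfpqm pkyy jbzf jiik isrn
Hunk 5: at line 1 remove [jbzf] add [irboj,hfcco,mixyw] -> 7 lines: mfpqm pkyy irboj hfcco mixyw jiik isrn
Hunk 6: at line 4 remove [mixyw,jiik] add [dieh] -> 6 lines: mfpqm pkyy irboj hfcco dieh isrn
Final line 4: hfcco

Answer: hfcco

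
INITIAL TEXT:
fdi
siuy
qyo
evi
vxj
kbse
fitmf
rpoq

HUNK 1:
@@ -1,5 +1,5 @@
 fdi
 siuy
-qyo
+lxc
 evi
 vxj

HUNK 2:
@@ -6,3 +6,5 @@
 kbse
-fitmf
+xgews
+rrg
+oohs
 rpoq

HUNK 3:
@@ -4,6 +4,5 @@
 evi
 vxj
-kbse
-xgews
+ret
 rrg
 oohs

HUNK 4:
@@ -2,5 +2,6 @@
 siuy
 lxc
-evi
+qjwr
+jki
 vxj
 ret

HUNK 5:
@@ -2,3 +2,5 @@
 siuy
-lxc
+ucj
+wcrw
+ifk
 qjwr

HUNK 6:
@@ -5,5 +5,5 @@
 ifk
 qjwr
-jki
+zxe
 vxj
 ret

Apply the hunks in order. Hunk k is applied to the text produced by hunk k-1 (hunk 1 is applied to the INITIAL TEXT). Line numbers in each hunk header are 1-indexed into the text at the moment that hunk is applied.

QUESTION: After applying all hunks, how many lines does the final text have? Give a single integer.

Answer: 12

Derivation:
Hunk 1: at line 1 remove [qyo] add [lxc] -> 8 lines: fdi siuy lxc evi vxj kbse fitmf rpoq
Hunk 2: at line 6 remove [fitmf] add [xgews,rrg,oohs] -> 10 lines: fdi siuy lxc evi vxj kbse xgews rrg oohs rpoq
Hunk 3: at line 4 remove [kbse,xgews] add [ret] -> 9 lines: fdi siuy lxc evi vxj ret rrg oohs rpoq
Hunk 4: at line 2 remove [evi] add [qjwr,jki] -> 10 lines: fdi siuy lxc qjwr jki vxj ret rrg oohs rpoq
Hunk 5: at line 2 remove [lxc] add [ucj,wcrw,ifk] -> 12 lines: fdi siuy ucj wcrw ifk qjwr jki vxj ret rrg oohs rpoq
Hunk 6: at line 5 remove [jki] add [zxe] -> 12 lines: fdi siuy ucj wcrw ifk qjwr zxe vxj ret rrg oohs rpoq
Final line count: 12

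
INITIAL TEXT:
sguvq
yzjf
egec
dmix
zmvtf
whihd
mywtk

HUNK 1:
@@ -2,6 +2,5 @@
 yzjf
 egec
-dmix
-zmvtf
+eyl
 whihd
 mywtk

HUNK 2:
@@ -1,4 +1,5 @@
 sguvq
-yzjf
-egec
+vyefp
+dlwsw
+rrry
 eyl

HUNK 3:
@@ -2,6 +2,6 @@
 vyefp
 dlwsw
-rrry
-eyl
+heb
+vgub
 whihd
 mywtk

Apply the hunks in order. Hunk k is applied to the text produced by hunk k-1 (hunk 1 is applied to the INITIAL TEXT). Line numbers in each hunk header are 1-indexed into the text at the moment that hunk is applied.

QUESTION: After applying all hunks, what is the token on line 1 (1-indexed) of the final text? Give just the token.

Answer: sguvq

Derivation:
Hunk 1: at line 2 remove [dmix,zmvtf] add [eyl] -> 6 lines: sguvq yzjf egec eyl whihd mywtk
Hunk 2: at line 1 remove [yzjf,egec] add [vyefp,dlwsw,rrry] -> 7 lines: sguvq vyefp dlwsw rrry eyl whihd mywtk
Hunk 3: at line 2 remove [rrry,eyl] add [heb,vgub] -> 7 lines: sguvq vyefp dlwsw heb vgub whihd mywtk
Final line 1: sguvq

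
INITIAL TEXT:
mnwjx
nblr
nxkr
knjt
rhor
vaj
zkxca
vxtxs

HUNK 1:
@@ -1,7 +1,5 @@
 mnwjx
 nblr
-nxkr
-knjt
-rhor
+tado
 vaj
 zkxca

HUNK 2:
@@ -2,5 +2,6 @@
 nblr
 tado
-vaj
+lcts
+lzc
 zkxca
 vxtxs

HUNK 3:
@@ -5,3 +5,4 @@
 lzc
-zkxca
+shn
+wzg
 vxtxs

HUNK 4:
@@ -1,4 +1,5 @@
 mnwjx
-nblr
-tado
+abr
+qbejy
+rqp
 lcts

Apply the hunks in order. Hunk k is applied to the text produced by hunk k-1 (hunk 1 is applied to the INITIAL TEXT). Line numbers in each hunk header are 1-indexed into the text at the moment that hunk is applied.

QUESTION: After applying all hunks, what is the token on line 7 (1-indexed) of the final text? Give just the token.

Hunk 1: at line 1 remove [nxkr,knjt,rhor] add [tado] -> 6 lines: mnwjx nblr tado vaj zkxca vxtxs
Hunk 2: at line 2 remove [vaj] add [lcts,lzc] -> 7 lines: mnwjx nblr tado lcts lzc zkxca vxtxs
Hunk 3: at line 5 remove [zkxca] add [shn,wzg] -> 8 lines: mnwjx nblr tado lcts lzc shn wzg vxtxs
Hunk 4: at line 1 remove [nblr,tado] add [abr,qbejy,rqp] -> 9 lines: mnwjx abr qbejy rqp lcts lzc shn wzg vxtxs
Final line 7: shn

Answer: shn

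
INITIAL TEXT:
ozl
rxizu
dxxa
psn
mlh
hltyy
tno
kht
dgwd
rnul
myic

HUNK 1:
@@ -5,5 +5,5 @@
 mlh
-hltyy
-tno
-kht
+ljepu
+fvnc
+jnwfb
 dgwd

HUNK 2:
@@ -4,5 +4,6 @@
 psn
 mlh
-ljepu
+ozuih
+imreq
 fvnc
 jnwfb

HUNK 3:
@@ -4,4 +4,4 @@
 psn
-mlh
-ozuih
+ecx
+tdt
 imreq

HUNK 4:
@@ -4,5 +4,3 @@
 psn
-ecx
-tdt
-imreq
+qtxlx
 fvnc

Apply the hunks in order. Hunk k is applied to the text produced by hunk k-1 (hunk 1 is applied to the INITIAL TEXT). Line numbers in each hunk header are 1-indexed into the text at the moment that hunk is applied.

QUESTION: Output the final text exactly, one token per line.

Hunk 1: at line 5 remove [hltyy,tno,kht] add [ljepu,fvnc,jnwfb] -> 11 lines: ozl rxizu dxxa psn mlh ljepu fvnc jnwfb dgwd rnul myic
Hunk 2: at line 4 remove [ljepu] add [ozuih,imreq] -> 12 lines: ozl rxizu dxxa psn mlh ozuih imreq fvnc jnwfb dgwd rnul myic
Hunk 3: at line 4 remove [mlh,ozuih] add [ecx,tdt] -> 12 lines: ozl rxizu dxxa psn ecx tdt imreq fvnc jnwfb dgwd rnul myic
Hunk 4: at line 4 remove [ecx,tdt,imreq] add [qtxlx] -> 10 lines: ozl rxizu dxxa psn qtxlx fvnc jnwfb dgwd rnul myic

Answer: ozl
rxizu
dxxa
psn
qtxlx
fvnc
jnwfb
dgwd
rnul
myic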